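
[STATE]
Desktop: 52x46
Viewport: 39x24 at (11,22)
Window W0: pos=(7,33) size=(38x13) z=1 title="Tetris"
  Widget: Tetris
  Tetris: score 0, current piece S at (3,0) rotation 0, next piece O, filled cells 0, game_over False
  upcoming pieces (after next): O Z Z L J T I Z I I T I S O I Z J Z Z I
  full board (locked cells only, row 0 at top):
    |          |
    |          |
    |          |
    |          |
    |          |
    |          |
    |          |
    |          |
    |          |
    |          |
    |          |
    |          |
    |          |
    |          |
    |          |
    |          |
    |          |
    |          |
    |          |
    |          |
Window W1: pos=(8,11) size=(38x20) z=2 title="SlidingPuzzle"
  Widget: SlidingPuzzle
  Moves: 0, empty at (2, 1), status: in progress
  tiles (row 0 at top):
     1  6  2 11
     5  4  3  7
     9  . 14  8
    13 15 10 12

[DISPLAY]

───┴────┴────┴────┘               ┃    
ves: 0                            ┃    
                                  ┃    
                                  ┃    
                                  ┃    
                                  ┃    
                                  ┃    
                                  ┃    
━━━━━━━━━━━━━━━━━━━━━━━━━━━━━━━━━━┛    
                                       
                                       
━━━━━━━━━━━━━━━━━━━━━━━━━━━━━━━━━┓     
tris                             ┃     
─────────────────────────────────┨     
       │Next:                    ┃     
       │▓▓                       ┃     
       │▓▓                       ┃     
       │                         ┃     
       │                         ┃     
       │                         ┃     
       │Score:                   ┃     
       │0                        ┃     
       │                         ┃     
━━━━━━━━━━━━━━━━━━━━━━━━━━━━━━━━━┛     


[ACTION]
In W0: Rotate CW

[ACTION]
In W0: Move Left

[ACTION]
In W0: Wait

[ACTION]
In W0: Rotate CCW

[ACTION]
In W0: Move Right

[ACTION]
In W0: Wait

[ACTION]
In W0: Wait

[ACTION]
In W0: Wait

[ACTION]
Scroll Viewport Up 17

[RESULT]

                                       
                                       
                                       
                                       
                                       
                                       
━━━━━━━━━━━━━━━━━━━━━━━━━━━━━━━━━━┓    
lidingPuzzle                      ┃    
──────────────────────────────────┨    
───┬────┬────┬────┐               ┃    
 1 │  6 │  2 │ 11 │               ┃    
───┼────┼────┼────┤               ┃    
 5 │  4 │  3 │  7 │               ┃    
───┼────┼────┼────┤               ┃    
 9 │    │ 14 │  8 │               ┃    
───┼────┼────┼────┤               ┃    
13 │ 15 │ 10 │ 12 │               ┃    
───┴────┴────┴────┘               ┃    
ves: 0                            ┃    
                                  ┃    
                                  ┃    
                                  ┃    
                                  ┃    
                                  ┃    


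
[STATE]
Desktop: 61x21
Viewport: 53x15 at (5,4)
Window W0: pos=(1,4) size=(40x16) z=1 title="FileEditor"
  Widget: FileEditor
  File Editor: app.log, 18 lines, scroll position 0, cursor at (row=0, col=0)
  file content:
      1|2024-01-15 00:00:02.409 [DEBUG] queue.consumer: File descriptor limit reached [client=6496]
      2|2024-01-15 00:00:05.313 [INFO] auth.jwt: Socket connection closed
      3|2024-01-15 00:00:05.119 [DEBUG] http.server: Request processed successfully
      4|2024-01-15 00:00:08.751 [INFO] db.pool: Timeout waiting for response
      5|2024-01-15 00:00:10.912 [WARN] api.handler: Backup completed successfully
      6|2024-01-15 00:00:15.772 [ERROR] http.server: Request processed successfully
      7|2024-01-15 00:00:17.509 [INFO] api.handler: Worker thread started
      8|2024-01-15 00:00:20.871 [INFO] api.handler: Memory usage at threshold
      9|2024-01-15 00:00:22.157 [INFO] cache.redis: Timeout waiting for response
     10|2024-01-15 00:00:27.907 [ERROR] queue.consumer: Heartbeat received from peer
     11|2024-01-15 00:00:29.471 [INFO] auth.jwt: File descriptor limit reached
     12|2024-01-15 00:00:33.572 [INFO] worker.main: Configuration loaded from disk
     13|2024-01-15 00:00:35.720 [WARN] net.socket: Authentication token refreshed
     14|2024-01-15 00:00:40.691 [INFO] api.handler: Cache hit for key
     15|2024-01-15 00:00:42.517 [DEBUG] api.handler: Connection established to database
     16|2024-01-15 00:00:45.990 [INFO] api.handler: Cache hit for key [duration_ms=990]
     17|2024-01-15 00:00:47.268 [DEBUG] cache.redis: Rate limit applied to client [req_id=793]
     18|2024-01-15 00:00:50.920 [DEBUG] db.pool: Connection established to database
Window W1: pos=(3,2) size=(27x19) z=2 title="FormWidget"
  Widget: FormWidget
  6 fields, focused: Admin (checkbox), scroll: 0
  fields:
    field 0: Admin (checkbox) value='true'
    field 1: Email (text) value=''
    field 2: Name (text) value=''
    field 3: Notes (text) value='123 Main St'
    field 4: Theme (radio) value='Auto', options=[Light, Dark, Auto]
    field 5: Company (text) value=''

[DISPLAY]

────────────────────────┨━━━━━━━━━━┓                 
 Admin:      [x]        ┃          ┃                 
 Email:      [         ]┃──────────┨                 
 Name:       [         ]┃UG] queue▲┃                 
 Notes:      [123 Main ]┃O] auth.j█┃                 
 Theme:      ( ) Light  ┃UG] http.░┃                 
 Company:    [         ]┃O] db.poo░┃                 
                        ┃N] api.ha░┃                 
                        ┃OR] http.░┃                 
                        ┃O] api.ha░┃                 
                        ┃O] api.ha░┃                 
                        ┃O] cache.░┃                 
                        ┃OR] queue░┃                 
                        ┃O] auth.j░┃                 
                        ┃O] worker▼┃                 


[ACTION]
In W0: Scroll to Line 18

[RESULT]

────────────────────────┨━━━━━━━━━━┓                 
 Admin:      [x]        ┃          ┃                 
 Email:      [         ]┃──────────┨                 
 Name:       [         ]┃O] api.ha▲┃                 
 Notes:      [123 Main ]┃O] api.ha░┃                 
 Theme:      ( ) Light  ┃O] cache.░┃                 
 Company:    [         ]┃OR] queue░┃                 
                        ┃O] auth.j░┃                 
                        ┃O] worker░┃                 
                        ┃N] net.so░┃                 
                        ┃O] api.ha░┃                 
                        ┃UG] api.h░┃                 
                        ┃O] api.ha░┃                 
                        ┃UG] cache█┃                 
                        ┃UG] db.po▼┃                 


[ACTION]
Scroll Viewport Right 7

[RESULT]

─────────────────────┨━━━━━━━━━━┓                    
min:      [x]        ┃          ┃                    
ail:      [         ]┃──────────┨                    
me:       [         ]┃O] api.ha▲┃                    
tes:      [123 Main ]┃O] api.ha░┃                    
eme:      ( ) Light  ┃O] cache.░┃                    
mpany:    [         ]┃OR] queue░┃                    
                     ┃O] auth.j░┃                    
                     ┃O] worker░┃                    
                     ┃N] net.so░┃                    
                     ┃O] api.ha░┃                    
                     ┃UG] api.h░┃                    
                     ┃O] api.ha░┃                    
                     ┃UG] cache█┃                    
                     ┃UG] db.po▼┃                    


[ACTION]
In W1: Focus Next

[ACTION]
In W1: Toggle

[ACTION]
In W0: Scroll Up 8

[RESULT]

─────────────────────┨━━━━━━━━━━┓                    
min:      [x]        ┃          ┃                    
ail:      [         ]┃──────────┨                    
me:       [         ]┃UG] queue▲┃                    
tes:      [123 Main ]┃O] auth.j█┃                    
eme:      ( ) Light  ┃UG] http.░┃                    
mpany:    [         ]┃O] db.poo░┃                    
                     ┃N] api.ha░┃                    
                     ┃OR] http.░┃                    
                     ┃O] api.ha░┃                    
                     ┃O] api.ha░┃                    
                     ┃O] cache.░┃                    
                     ┃OR] queue░┃                    
                     ┃O] auth.j░┃                    
                     ┃O] worker▼┃                    


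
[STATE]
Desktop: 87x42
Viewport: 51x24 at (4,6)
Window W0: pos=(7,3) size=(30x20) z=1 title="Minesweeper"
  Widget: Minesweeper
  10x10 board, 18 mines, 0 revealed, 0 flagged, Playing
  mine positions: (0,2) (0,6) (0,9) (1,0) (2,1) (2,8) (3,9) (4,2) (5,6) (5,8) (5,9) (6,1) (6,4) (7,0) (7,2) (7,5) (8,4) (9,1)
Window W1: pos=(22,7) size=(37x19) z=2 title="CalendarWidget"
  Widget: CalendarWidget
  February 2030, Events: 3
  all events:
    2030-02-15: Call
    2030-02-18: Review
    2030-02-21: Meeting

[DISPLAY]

   ┃■■■■■■■■■■                  ┃                  
   ┃■■■■■■■■■■    ┏━━━━━━━━━━━━━━━━━━━━━━━━━━━━━━━━
   ┃■■■■■■■■■■    ┃ CalendarWidget                 
   ┃■■■■■■■■■■    ┠────────────────────────────────
   ┃■■■■■■■■■■    ┃           February 2030        
   ┃■■■■■■■■■■    ┃Mo Tu We Th Fr Sa Su            
   ┃■■■■■■■■■■    ┃             1  2  3            
   ┃■■■■■■■■■■    ┃ 4  5  6  7  8  9 10            
   ┃■■■■■■■■■■    ┃11 12 13 14 15* 16 17           
   ┃■■■■■■■■■■    ┃18* 19 20 21* 22 23 24          
   ┃              ┃25 26 27 28                     
   ┃              ┃                                
   ┃              ┃                                
   ┃              ┃                                
   ┃              ┃                                
   ┃              ┃                                
   ┗━━━━━━━━━━━━━━┃                                
                  ┃                                
                  ┃                                
                  ┗━━━━━━━━━━━━━━━━━━━━━━━━━━━━━━━━
                                                   
                                                   
                                                   
                                                   


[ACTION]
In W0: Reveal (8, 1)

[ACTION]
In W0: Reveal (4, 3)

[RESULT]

   ┃■■■■■■■■■■                  ┃                  
   ┃■■■■■■■■■■    ┏━━━━━━━━━━━━━━━━━━━━━━━━━━━━━━━━
   ┃■■■■■■■■■■    ┃ CalendarWidget                 
   ┃■■■■■■■■■■    ┠────────────────────────────────
   ┃■■■1■■■■■■    ┃           February 2030        
   ┃■■■■■■■■■■    ┃Mo Tu We Th Fr Sa Su            
   ┃■■■■■■■■■■    ┃             1  2  3            
   ┃■■■■■■■■■■    ┃ 4  5  6  7  8  9 10            
   ┃■3■■■■■■■■    ┃11 12 13 14 15* 16 17           
   ┃■■■■■■■■■■    ┃18* 19 20 21* 22 23 24          
   ┃              ┃25 26 27 28                     
   ┃              ┃                                
   ┃              ┃                                
   ┃              ┃                                
   ┃              ┃                                
   ┃              ┃                                
   ┗━━━━━━━━━━━━━━┃                                
                  ┃                                
                  ┃                                
                  ┗━━━━━━━━━━━━━━━━━━━━━━━━━━━━━━━━
                                                   
                                                   
                                                   
                                                   


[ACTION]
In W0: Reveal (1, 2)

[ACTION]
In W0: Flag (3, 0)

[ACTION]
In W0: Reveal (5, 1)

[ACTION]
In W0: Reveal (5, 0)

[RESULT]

   ┃■■■■■■■■■■                  ┃                  
   ┃■■2■■■■■■■    ┏━━━━━━━━━━━━━━━━━━━━━━━━━━━━━━━━
   ┃■■■■■■■■■■    ┃ CalendarWidget                 
   ┃⚑■■■■■■■■■    ┠────────────────────────────────
   ┃■■■1■■■■■■    ┃           February 2030        
   ┃12■■■■■■■■    ┃Mo Tu We Th Fr Sa Su            
   ┃■■■■■■■■■■    ┃             1  2  3            
   ┃■■■■■■■■■■    ┃ 4  5  6  7  8  9 10            
   ┃■3■■■■■■■■    ┃11 12 13 14 15* 16 17           
   ┃■■■■■■■■■■    ┃18* 19 20 21* 22 23 24          
   ┃              ┃25 26 27 28                     
   ┃              ┃                                
   ┃              ┃                                
   ┃              ┃                                
   ┃              ┃                                
   ┃              ┃                                
   ┗━━━━━━━━━━━━━━┃                                
                  ┃                                
                  ┃                                
                  ┗━━━━━━━━━━━━━━━━━━━━━━━━━━━━━━━━
                                                   
                                                   
                                                   
                                                   


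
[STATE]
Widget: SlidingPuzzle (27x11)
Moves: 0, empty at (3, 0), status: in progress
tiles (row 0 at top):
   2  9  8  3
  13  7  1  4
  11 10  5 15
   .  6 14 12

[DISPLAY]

┌────┬────┬────┬────┐      
│  2 │  9 │  8 │  3 │      
├────┼────┼────┼────┤      
│ 13 │  7 │  1 │  4 │      
├────┼────┼────┼────┤      
│ 11 │ 10 │  5 │ 15 │      
├────┼────┼────┼────┤      
│    │  6 │ 14 │ 12 │      
└────┴────┴────┴────┘      
Moves: 0                   
                           


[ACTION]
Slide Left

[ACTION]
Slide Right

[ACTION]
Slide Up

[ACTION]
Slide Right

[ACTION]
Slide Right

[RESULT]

┌────┬────┬────┬────┐      
│  2 │  9 │  8 │  3 │      
├────┼────┼────┼────┤      
│ 13 │  7 │  1 │  4 │      
├────┼────┼────┼────┤      
│ 11 │ 10 │  5 │ 15 │      
├────┼────┼────┼────┤      
│    │  6 │ 14 │ 12 │      
└────┴────┴────┴────┘      
Moves: 2                   
                           


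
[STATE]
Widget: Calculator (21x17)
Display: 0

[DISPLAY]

                    0
┌───┬───┬───┬───┐    
│ 7 │ 8 │ 9 │ ÷ │    
├───┼───┼───┼───┤    
│ 4 │ 5 │ 6 │ × │    
├───┼───┼───┼───┤    
│ 1 │ 2 │ 3 │ - │    
├───┼───┼───┼───┤    
│ 0 │ . │ = │ + │    
├───┼───┼───┼───┤    
│ C │ MC│ MR│ M+│    
└───┴───┴───┴───┘    
                     
                     
                     
                     
                     


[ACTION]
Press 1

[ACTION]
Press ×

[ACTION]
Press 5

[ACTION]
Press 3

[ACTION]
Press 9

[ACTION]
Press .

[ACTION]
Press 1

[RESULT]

                539.1
┌───┬───┬───┬───┐    
│ 7 │ 8 │ 9 │ ÷ │    
├───┼───┼───┼───┤    
│ 4 │ 5 │ 6 │ × │    
├───┼───┼───┼───┤    
│ 1 │ 2 │ 3 │ - │    
├───┼───┼───┼───┤    
│ 0 │ . │ = │ + │    
├───┼───┼───┼───┤    
│ C │ MC│ MR│ M+│    
└───┴───┴───┴───┘    
                     
                     
                     
                     
                     


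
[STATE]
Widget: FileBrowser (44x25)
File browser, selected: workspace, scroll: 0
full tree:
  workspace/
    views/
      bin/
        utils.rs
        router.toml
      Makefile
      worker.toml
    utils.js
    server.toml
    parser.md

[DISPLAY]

> [-] workspace/                            
    [+] views/                              
    utils.js                                
    server.toml                             
    parser.md                               
                                            
                                            
                                            
                                            
                                            
                                            
                                            
                                            
                                            
                                            
                                            
                                            
                                            
                                            
                                            
                                            
                                            
                                            
                                            
                                            


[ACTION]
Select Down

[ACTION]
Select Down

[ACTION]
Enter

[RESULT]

  [-] workspace/                            
    [+] views/                              
  > utils.js                                
    server.toml                             
    parser.md                               
                                            
                                            
                                            
                                            
                                            
                                            
                                            
                                            
                                            
                                            
                                            
                                            
                                            
                                            
                                            
                                            
                                            
                                            
                                            
                                            


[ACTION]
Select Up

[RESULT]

  [-] workspace/                            
  > [+] views/                              
    utils.js                                
    server.toml                             
    parser.md                               
                                            
                                            
                                            
                                            
                                            
                                            
                                            
                                            
                                            
                                            
                                            
                                            
                                            
                                            
                                            
                                            
                                            
                                            
                                            
                                            


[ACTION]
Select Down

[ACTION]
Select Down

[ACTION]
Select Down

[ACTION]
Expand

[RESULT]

  [-] workspace/                            
    [+] views/                              
    utils.js                                
    server.toml                             
  > parser.md                               
                                            
                                            
                                            
                                            
                                            
                                            
                                            
                                            
                                            
                                            
                                            
                                            
                                            
                                            
                                            
                                            
                                            
                                            
                                            
                                            


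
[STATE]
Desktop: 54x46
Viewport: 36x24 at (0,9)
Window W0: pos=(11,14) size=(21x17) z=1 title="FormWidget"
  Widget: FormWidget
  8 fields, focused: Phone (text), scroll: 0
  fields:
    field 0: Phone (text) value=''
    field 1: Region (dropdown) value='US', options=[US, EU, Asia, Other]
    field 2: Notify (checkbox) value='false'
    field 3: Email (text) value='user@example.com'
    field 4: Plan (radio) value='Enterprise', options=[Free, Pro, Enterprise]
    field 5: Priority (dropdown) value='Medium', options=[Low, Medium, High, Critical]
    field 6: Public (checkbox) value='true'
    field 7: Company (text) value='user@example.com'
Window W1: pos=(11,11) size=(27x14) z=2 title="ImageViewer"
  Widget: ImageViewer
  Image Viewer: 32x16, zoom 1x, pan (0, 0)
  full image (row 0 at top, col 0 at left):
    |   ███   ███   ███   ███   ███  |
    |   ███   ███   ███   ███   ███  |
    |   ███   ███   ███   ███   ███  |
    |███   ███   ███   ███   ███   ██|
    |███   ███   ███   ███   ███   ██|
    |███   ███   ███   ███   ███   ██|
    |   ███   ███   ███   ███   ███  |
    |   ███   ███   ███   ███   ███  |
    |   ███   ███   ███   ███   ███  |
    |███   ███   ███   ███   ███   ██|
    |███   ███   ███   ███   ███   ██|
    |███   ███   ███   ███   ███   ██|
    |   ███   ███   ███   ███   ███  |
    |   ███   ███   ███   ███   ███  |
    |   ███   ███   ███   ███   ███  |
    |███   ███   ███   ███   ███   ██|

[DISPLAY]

                                    
                                    
           ┏━━━━━━━━━━━━━━━━━━━━━━━━
           ┃ ImageViewer            
           ┠────────────────────────
           ┃   ███   ███   ███   ███
           ┃   ███   ███   ███   ███
           ┃   ███   ███   ███   ███
           ┃███   ███   ███   ███   
           ┃███   ███   ███   ███   
           ┃███   ███   ███   ███   
           ┃   ███   ███   ███   ███
           ┃   ███   ███   ███   ███
           ┃   ███   ███   ███   ███
           ┃███   ███   ███   ███   
           ┗━━━━━━━━━━━━━━━━━━━━━━━━
           ┃                   ┃    
           ┃                   ┃    
           ┃                   ┃    
           ┃                   ┃    
           ┃                   ┃    
           ┗━━━━━━━━━━━━━━━━━━━┛    
                                    
                                    


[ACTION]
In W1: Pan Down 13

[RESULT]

                                    
                                    
           ┏━━━━━━━━━━━━━━━━━━━━━━━━
           ┃ ImageViewer            
           ┠────────────────────────
           ┃   ███   ███   ███   ███
           ┃   ███   ███   ███   ███
           ┃███   ███   ███   ███   
           ┃                        
           ┃                        
           ┃                        
           ┃                        
           ┃                        
           ┃                        
           ┃                        
           ┗━━━━━━━━━━━━━━━━━━━━━━━━
           ┃                   ┃    
           ┃                   ┃    
           ┃                   ┃    
           ┃                   ┃    
           ┃                   ┃    
           ┗━━━━━━━━━━━━━━━━━━━┛    
                                    
                                    


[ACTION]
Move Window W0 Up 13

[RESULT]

           ┃  Priority:   [Me▼]┃    
           ┃  Public:     [x]  ┃    
           ┏━━━━━━━━━━━━━━━━━━━━━━━━
           ┃ ImageViewer            
           ┠────────────────────────
           ┃   ███   ███   ███   ███
           ┃   ███   ███   ███   ███
           ┃███   ███   ███   ███   
           ┃                        
           ┃                        
           ┃                        
           ┃                        
           ┃                        
           ┃                        
           ┃                        
           ┗━━━━━━━━━━━━━━━━━━━━━━━━
                                    
                                    
                                    
                                    
                                    
                                    
                                    
                                    


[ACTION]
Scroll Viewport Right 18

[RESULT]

rity:   [Me▼]┃                      
ic:     [x]  ┃                      
━━━━━━━━━━━━━━━━━━━┓                
Viewer             ┃                
───────────────────┨                
   ███   ███   ███ ┃                
   ███   ███   ███ ┃                
███   ███   ███   █┃                
                   ┃                
                   ┃                
                   ┃                
                   ┃                
                   ┃                
                   ┃                
                   ┃                
━━━━━━━━━━━━━━━━━━━┛                
                                    
                                    
                                    
                                    
                                    
                                    
                                    
                                    


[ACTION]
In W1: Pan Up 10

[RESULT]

rity:   [Me▼]┃                      
ic:     [x]  ┃                      
━━━━━━━━━━━━━━━━━━━┓                
Viewer             ┃                
───────────────────┨                
███   ███   ███   █┃                
███   ███   ███   █┃                
███   ███   ███   █┃                
   ███   ███   ███ ┃                
   ███   ███   ███ ┃                
   ███   ███   ███ ┃                
███   ███   ███   █┃                
███   ███   ███   █┃                
███   ███   ███   █┃                
   ███   ███   ███ ┃                
━━━━━━━━━━━━━━━━━━━┛                
                                    
                                    
                                    
                                    
                                    
                                    
                                    
                                    


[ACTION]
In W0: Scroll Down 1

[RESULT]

ic:     [x]  ┃                      
any:    [use]┃                      
━━━━━━━━━━━━━━━━━━━┓                
Viewer             ┃                
───────────────────┨                
███   ███   ███   █┃                
███   ███   ███   █┃                
███   ███   ███   █┃                
   ███   ███   ███ ┃                
   ███   ███   ███ ┃                
   ███   ███   ███ ┃                
███   ███   ███   █┃                
███   ███   ███   █┃                
███   ███   ███   █┃                
   ███   ███   ███ ┃                
━━━━━━━━━━━━━━━━━━━┛                
                                    
                                    
                                    
                                    
                                    
                                    
                                    
                                    


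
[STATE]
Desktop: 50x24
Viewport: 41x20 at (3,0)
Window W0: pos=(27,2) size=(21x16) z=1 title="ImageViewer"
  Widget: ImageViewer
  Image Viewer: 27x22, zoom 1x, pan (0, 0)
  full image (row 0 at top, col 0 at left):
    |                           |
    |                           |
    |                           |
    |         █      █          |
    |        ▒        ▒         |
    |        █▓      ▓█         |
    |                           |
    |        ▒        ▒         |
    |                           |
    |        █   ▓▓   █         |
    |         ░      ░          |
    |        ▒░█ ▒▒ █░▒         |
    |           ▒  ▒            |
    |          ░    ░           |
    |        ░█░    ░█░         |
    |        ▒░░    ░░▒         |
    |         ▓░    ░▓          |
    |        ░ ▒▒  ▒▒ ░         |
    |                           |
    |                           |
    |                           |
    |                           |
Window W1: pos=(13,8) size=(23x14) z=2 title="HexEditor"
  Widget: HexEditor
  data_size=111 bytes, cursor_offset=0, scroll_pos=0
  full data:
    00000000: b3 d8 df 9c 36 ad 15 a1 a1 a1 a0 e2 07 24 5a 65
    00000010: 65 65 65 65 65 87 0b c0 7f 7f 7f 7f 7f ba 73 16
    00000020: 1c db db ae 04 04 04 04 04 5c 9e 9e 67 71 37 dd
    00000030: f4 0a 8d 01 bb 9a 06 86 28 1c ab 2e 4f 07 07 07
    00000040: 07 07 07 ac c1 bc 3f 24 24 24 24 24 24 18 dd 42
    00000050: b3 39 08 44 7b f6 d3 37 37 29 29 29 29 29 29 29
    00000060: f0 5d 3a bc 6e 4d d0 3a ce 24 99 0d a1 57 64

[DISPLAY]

                                         
                                         
                        ┏━━━━━━━━━━━━━━━━
                        ┃ ImageViewer    
                        ┠────────────────
                        ┃                
                        ┃                
                        ┃                
          ┏━━━━━━━━━━━━━━━━━━━━━┓ █      
          ┃ HexEditor           ┃▒       
          ┠─────────────────────┨█▓      
          ┃00000000  B3 d8 df 9c┃        
          ┃00000010  65 65 65 65┃▒       
          ┃00000020  1c db db ae┃        
          ┃00000030  f4 0a 8d 01┃█   ▓▓  
          ┃00000040  07 07 07 ac┃ ░      
          ┃00000050  b3 39 08 44┃▒░█ ▒▒ █
          ┃00000060  f0 5d 3a bc┃━━━━━━━━
          ┃                     ┃        
          ┃                     ┃        


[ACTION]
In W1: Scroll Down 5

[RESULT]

                                         
                                         
                        ┏━━━━━━━━━━━━━━━━
                        ┃ ImageViewer    
                        ┠────────────────
                        ┃                
                        ┃                
                        ┃                
          ┏━━━━━━━━━━━━━━━━━━━━━┓ █      
          ┃ HexEditor           ┃▒       
          ┠─────────────────────┨█▓      
          ┃00000050  b3 39 08 44┃        
          ┃00000060  f0 5d 3a bc┃▒       
          ┃                     ┃        
          ┃                     ┃█   ▓▓  
          ┃                     ┃ ░      
          ┃                     ┃▒░█ ▒▒ █
          ┃                     ┃━━━━━━━━
          ┃                     ┃        
          ┃                     ┃        


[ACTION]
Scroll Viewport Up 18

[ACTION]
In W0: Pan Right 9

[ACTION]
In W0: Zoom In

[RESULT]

                                         
                                         
                        ┏━━━━━━━━━━━━━━━━
                        ┃ ImageViewer    
                        ┠────────────────
                        ┃                
                        ┃                
                        ┃                
          ┏━━━━━━━━━━━━━━━━━━━━━┓        
          ┃ HexEditor           ┃        
          ┠─────────────────────┨        
          ┃00000050  b3 39 08 44┃ ██     
          ┃00000060  f0 5d 3a bc┃ ██     
          ┃                     ┃▒       
          ┃                     ┃▒       
          ┃                     ┃█▓▓     
          ┃                     ┃█▓▓     
          ┃                     ┃━━━━━━━━
          ┃                     ┃        
          ┃                     ┃        


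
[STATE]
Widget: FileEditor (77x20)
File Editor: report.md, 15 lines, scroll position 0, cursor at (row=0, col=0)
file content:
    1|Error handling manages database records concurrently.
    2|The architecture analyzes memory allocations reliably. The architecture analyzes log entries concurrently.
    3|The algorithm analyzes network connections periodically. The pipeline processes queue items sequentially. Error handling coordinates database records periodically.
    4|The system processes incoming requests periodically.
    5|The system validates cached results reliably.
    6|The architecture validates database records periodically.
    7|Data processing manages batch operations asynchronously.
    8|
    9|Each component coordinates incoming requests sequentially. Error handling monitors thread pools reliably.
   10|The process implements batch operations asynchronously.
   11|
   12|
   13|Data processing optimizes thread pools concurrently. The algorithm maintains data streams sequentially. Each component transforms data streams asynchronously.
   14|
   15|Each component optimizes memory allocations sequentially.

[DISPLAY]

█rror handling manages database records concurrently.                       ▲
The architecture analyzes memory allocations reliably. The architecture anal█
The algorithm analyzes network connections periodically. The pipeline proces░
The system processes incoming requests periodically.                        ░
The system validates cached results reliably.                               ░
The architecture validates database records periodically.                   ░
Data processing manages batch operations asynchronously.                    ░
                                                                            ░
Each component coordinates incoming requests sequentially. Error handling mo░
The process implements batch operations asynchronously.                     ░
                                                                            ░
                                                                            ░
Data processing optimizes thread pools concurrently. The algorithm maintains░
                                                                            ░
Each component optimizes memory allocations sequentially.                   ░
                                                                            ░
                                                                            ░
                                                                            ░
                                                                            ░
                                                                            ▼


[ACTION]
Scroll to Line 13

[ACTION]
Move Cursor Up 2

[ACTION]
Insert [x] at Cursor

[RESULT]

x█rror handling manages database records concurrently.                      ▲
The architecture analyzes memory allocations reliably. The architecture anal█
The algorithm analyzes network connections periodically. The pipeline proces░
The system processes incoming requests periodically.                        ░
The system validates cached results reliably.                               ░
The architecture validates database records periodically.                   ░
Data processing manages batch operations asynchronously.                    ░
                                                                            ░
Each component coordinates incoming requests sequentially. Error handling mo░
The process implements batch operations asynchronously.                     ░
                                                                            ░
                                                                            ░
Data processing optimizes thread pools concurrently. The algorithm maintains░
                                                                            ░
Each component optimizes memory allocations sequentially.                   ░
                                                                            ░
                                                                            ░
                                                                            ░
                                                                            ░
                                                                            ▼


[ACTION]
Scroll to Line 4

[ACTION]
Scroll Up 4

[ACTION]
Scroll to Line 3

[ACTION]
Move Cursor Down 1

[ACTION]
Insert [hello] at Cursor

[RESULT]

xError handling manages database records concurrently.                      ▲
Thello█e architecture analyzes memory allocations reliably. The architecture█
The algorithm analyzes network connections periodically. The pipeline proces░
The system processes incoming requests periodically.                        ░
The system validates cached results reliably.                               ░
The architecture validates database records periodically.                   ░
Data processing manages batch operations asynchronously.                    ░
                                                                            ░
Each component coordinates incoming requests sequentially. Error handling mo░
The process implements batch operations asynchronously.                     ░
                                                                            ░
                                                                            ░
Data processing optimizes thread pools concurrently. The algorithm maintains░
                                                                            ░
Each component optimizes memory allocations sequentially.                   ░
                                                                            ░
                                                                            ░
                                                                            ░
                                                                            ░
                                                                            ▼
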